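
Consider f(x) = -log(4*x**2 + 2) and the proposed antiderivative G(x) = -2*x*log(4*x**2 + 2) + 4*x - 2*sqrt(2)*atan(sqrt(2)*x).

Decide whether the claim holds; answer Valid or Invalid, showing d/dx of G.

d/dx[G] = -2*log(2*x**2 + 1) - 2*log(2)
d/dx[G] - f(x) = -log(2*x**2 + 1) - log(2) != 0.

Invalid: d/dx[G] - f = -log(2*x**2 + 1) - log(2), which is not 0.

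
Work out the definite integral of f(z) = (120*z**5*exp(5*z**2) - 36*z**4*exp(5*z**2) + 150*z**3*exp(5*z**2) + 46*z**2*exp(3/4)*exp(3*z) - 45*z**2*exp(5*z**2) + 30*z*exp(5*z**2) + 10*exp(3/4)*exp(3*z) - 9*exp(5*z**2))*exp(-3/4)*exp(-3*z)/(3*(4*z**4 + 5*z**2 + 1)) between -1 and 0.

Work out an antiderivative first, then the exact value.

Antiderivative: F(z) = exp(5*z**2 - 3*z - 3/4) + 4*atan(z) - atan(2*z)/3; value = -exp(29/4) - atan(2)/3 + exp(-3/4) + pi

For F(z) to be correct the identity F'(z) - f(z) = 0 must hold.
F(z) = exp(5*z**2 - 3*z - 3/4) + 4*atan(z) - atan(2*z)/3 is an antiderivative of f.
Check: d/dz[exp(5*z**2 - 3*z - 3/4) + 4*atan(z) - atan(2*z)/3] = (120*z**5 - 36*z**4 + 150*z**3 + 46*z**2*exp(3/4)*exp(3*z)*exp(-5*z**2) - 45*z**2 + 30*z + 10*exp(3/4)*exp(3*z)*exp(-5*z**2) - 9)/(12*z**4*exp(3/4)*exp(3*z)*exp(-5*z**2) + 15*z**2*exp(3/4)*exp(3*z)*exp(-5*z**2) + 3*exp(3/4)*exp(3*z)*exp(-5*z**2)), which equals f(z).
F(0) = exp(-3/4); F(-1) = -pi + atan(2)/3 + exp(29/4).
Integral = F(0) - F(-1) = -exp(29/4) - atan(2)/3 + exp(-3/4) + pi.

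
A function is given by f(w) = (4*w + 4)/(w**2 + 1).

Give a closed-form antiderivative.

An antiderivative is F(w) = 2*(log(w**2 + 1) + 2*atan(w)).

A candidate is checked by its d/dw: the result must match f(w).
Check: d/dw[2*(log(w**2 + 1) + 2*atan(w))] = (4*w + 4)/(w**2 + 1) = f(w).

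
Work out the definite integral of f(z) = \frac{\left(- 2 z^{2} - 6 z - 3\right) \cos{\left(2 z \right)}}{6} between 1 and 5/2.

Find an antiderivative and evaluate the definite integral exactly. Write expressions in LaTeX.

Antiderivative: F(z) = \frac{- 2 z^{2} \sin{\left(2 z \right)} - 6 z \sin{\left(2 z \right)} - 2 z \cos{\left(2 z \right)} - 2 \sin{\left(2 z \right)} - 3 \cos{\left(2 z \right)}}{12}; value = - \frac{2 \cos{\left(5 \right)}}{3} + \frac{5 \cos{\left(2 \right)}}{12} + \frac{5 \sin{\left(2 \right)}}{6} - \frac{59 \sin{\left(5 \right)}}{24}

A first test for any F(z): its z-derivative must equal f(z) identically.
F(z) = \frac{- 2 z^{2} \sin{\left(2 z \right)} - 6 z \sin{\left(2 z \right)} - 2 z \cos{\left(2 z \right)} - 2 \sin{\left(2 z \right)} - 3 \cos{\left(2 z \right)}}{12} is an antiderivative of f.
Check: d/dz[\frac{- 2 z^{2} \sin{\left(2 z \right)} - 6 z \sin{\left(2 z \right)} - 2 z \cos{\left(2 z \right)} - 2 \sin{\left(2 z \right)} - 3 \cos{\left(2 z \right)}}{12}] = - \frac{z^{2} \cos{\left(2 z \right)}}{3} - z \cos{\left(2 z \right)} - \frac{\cos{\left(2 z \right)}}{2}, which equals f(z).
F(5/2) = - \frac{2 \cos{\left(5 \right)}}{3} - \frac{59 \sin{\left(5 \right)}}{24}; F(1) = - \frac{5 \sin{\left(2 \right)}}{6} - \frac{5 \cos{\left(2 \right)}}{12}.
Integral = F(5/2) - F(1) = - \frac{2 \cos{\left(5 \right)}}{3} + \frac{5 \cos{\left(2 \right)}}{12} + \frac{5 \sin{\left(2 \right)}}{6} - \frac{59 \sin{\left(5 \right)}}{24}.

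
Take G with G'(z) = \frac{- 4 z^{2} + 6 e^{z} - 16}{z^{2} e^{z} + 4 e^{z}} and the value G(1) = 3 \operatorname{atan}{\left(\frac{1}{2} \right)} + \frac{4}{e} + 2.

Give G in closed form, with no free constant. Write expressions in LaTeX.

Differentiate the proposed G(z) back; it has to land on the given G'(z).
A general antiderivative is 3 \operatorname{atan}{\left(\frac{z}{2} \right)} + 4 e^{- z} + C.
The condition gives C = 3 \operatorname{atan}{\left(\frac{1}{2} \right)} + \frac{4}{e} + 2 - (3 \operatorname{atan}{\left(\frac{1}{2} \right)} + \frac{4}{e}) = 2.
So G(z) = \left(3 e^{z} \operatorname{atan}{\left(\frac{z}{2} \right)} + 2 e^{z} + 4\right) e^{- z}.
Check: d/dz[\left(3 e^{z} \operatorname{atan}{\left(\frac{z}{2} \right)} + 2 e^{z} + 4\right) e^{- z}] = \frac{- 4 z^{2} + 6 e^{z} - 16}{z^{2} e^{z} + 4 e^{z}} = G'(z).

G(z) = \left(3 e^{z} \operatorname{atan}{\left(\frac{z}{2} \right)} + 2 e^{z} + 4\right) e^{- z}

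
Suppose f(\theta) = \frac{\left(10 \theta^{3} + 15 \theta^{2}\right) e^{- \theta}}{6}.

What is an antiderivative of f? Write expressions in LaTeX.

f has the shape u'v + uv' for u = - \frac{5 \theta^{3}}{3} - \frac{15 \theta^{2}}{2} - 15 \theta - 15 and v = e^{- \theta} — it is the derivative of the product u*v.
Check: d/d\theta[\frac{5 \left(- 2 \theta^{3} - 9 \theta^{2} - 18 \theta - 18\right) e^{- \theta}}{6}] = \frac{\left(10 \theta^{3} + 15 \theta^{2}\right) e^{- \theta}}{6} = f(\theta).

An antiderivative is F(\theta) = \frac{5 \left(- 2 \theta^{3} - 9 \theta^{2} - 18 \theta - 18\right) e^{- \theta}}{6}.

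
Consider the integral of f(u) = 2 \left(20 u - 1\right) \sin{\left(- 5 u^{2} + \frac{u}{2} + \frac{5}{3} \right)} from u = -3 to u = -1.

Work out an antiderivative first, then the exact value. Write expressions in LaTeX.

Antiderivative: F(u) = 4 \cos{\left(- 5 u^{2} + \frac{u}{2} + \frac{5}{3} \right)}; value = 4 \cos{\left(\frac{23}{6} \right)} - 4 \cos{\left(\frac{269}{6} \right)}

The substitution w = - 5 u^{2} + \frac{u}{2} + \frac{5}{3} works: f is exactly (dF/dw)*(dw/du) for that inner function.
F(u) = 4 \cos{\left(- 5 u^{2} + \frac{u}{2} + \frac{5}{3} \right)} is an antiderivative of f.
Check: d/du[4 \cos{\left(- 5 u^{2} + \frac{u}{2} + \frac{5}{3} \right)}] = 40 u \sin{\left(- 5 u^{2} + \frac{u}{2} + \frac{5}{3} \right)} - 2 \sin{\left(- 5 u^{2} + \frac{u}{2} + \frac{5}{3} \right)}, which equals f(u).
F(-1) = 4 \cos{\left(\frac{23}{6} \right)}; F(-3) = 4 \cos{\left(\frac{269}{6} \right)}.
Integral = F(-1) - F(-3) = 4 \cos{\left(\frac{23}{6} \right)} - 4 \cos{\left(\frac{269}{6} \right)}.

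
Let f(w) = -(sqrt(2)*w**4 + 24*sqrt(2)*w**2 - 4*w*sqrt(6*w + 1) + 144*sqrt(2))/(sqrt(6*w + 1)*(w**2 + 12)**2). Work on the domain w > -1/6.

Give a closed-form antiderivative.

An antiderivative is F(w) = (-sqrt(2)*sqrt(6*w + 1)*(w**2 + 12) - 6)/(3*(w**2 + 12)).

A candidate is checked by its d/dw: the result must match f(w).
Check: d/dw[(-sqrt(2)*sqrt(6*w + 1)*(w**2 + 12) - 6)/(3*(w**2 + 12))] = (-sqrt(2)*w**4 - 24*sqrt(2)*w**2 + 4*w*sqrt(6*w + 1) - 144*sqrt(2))/(w**4*sqrt(6*w + 1) + 24*w**2*sqrt(6*w + 1) + 144*sqrt(6*w + 1)), which equals f(w).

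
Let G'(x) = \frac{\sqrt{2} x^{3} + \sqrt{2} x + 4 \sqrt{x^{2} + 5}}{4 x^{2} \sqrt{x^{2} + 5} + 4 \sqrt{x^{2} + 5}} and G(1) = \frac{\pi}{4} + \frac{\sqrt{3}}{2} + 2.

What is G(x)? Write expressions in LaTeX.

Recover the given G'(x) by differentiating a candidate G(x); any mismatch rules it out.
A general antiderivative is \frac{\sqrt{\frac{x^{2}}{2} + \frac{5}{2}}}{2} + \operatorname{atan}{\left(x \right)} + C.
The condition gives C = \frac{\pi}{4} + \frac{\sqrt{3}}{2} + 2 - (\frac{\pi}{4} + \frac{\sqrt{3}}{2}) = 2.
So G(x) = \frac{\sqrt{\frac{x^{2}}{2} + \frac{5}{2}}}{2} + \operatorname{atan}{\left(x \right)} + 2.
Check: d/dx[\frac{\sqrt{\frac{x^{2}}{2} + \frac{5}{2}}}{2} + \operatorname{atan}{\left(x \right)} + 2] = \frac{\sqrt{2} x^{3} + \sqrt{2} x + 4 \sqrt{x^{2} + 5}}{4 x^{2} \sqrt{x^{2} + 5} + 4 \sqrt{x^{2} + 5}} = G'(x).

G(x) = \frac{\sqrt{\frac{x^{2}}{2} + \frac{5}{2}}}{2} + \operatorname{atan}{\left(x \right)} + 2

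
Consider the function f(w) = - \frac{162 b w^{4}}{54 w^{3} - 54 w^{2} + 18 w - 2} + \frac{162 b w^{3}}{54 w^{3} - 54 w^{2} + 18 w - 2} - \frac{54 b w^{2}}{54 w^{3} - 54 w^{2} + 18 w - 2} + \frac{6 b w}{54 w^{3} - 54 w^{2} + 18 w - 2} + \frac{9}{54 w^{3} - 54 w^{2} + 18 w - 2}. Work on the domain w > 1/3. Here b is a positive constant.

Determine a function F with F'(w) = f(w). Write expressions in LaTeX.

The integrand splits into summands that can be handled one at a time.
Check: d/dw[- \frac{3 b w^{2}}{2} - \frac{3}{4 \left(3 w - 1\right)^{2}}] = \frac{- 162 b w^{4} + 162 b w^{3} - 54 b w^{2} + 6 b w + 9}{54 w^{3} - 54 w^{2} + 18 w - 2}, which equals f(w).

An antiderivative is F(w) = - \frac{3 b w^{2}}{2} - \frac{3}{4 \left(3 w - 1\right)^{2}}.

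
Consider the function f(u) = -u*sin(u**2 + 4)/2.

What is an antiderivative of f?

The substitution w = u**2 + 4 works: f is exactly (dF/dw)*(dw/du) for that inner function.
Check: d/du[cos(u**2 + 4)/4] = -u*sin(u**2 + 4)/2 = f(u).

An antiderivative is F(u) = cos(u**2 + 4)/4.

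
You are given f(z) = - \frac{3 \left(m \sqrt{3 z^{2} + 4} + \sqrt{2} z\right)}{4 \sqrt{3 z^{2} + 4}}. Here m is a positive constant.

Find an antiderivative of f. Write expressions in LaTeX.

A candidate is checked by its d/dz: the result must match f(z).
Check: d/dz[- \frac{3 m z}{4} - \frac{\sqrt{\frac{3 z^{2}}{2} + 2}}{2}] = \frac{- 3 m \sqrt{3 z^{2} + 4} - 3 \sqrt{2} z}{4 \sqrt{3 z^{2} + 4}}, which equals f(z).

An antiderivative is F(z) = - \frac{3 m z}{4} - \frac{\sqrt{\frac{3 z^{2}}{2} + 2}}{2}.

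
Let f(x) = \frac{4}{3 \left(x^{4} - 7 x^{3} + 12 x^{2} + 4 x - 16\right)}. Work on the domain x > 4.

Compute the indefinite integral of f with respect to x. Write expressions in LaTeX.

F(x) = \frac{\log{\left(x - 4 \right)}}{15} - \frac{\log{\left(x - 2 \right)}}{27} - \frac{4 \log{\left(x + 1 \right)}}{135} + \frac{4}{18 x - 36} + C

Factor the denominator (3 \left(x - 4\right) \left(x - 2\right)^{2} \left(x + 1\right)) and decompose: f = - \frac{4}{135 \left(x + 1\right)} - \frac{1}{27 \left(x - 2\right)} - \frac{2}{9 \left(x - 2\right)^{2}} + \frac{1}{15 \left(x - 4\right)}; each piece integrates to a log, atan, or power term.
Check: d/dx[\frac{\log{\left(x - 4 \right)}}{15} - \frac{\log{\left(x - 2 \right)}}{27} - \frac{4 \log{\left(x + 1 \right)}}{135} + \frac{4}{18 x - 36}] = \frac{4}{3 x^{4} - 21 x^{3} + 36 x^{2} + 12 x - 48}, which equals f(x).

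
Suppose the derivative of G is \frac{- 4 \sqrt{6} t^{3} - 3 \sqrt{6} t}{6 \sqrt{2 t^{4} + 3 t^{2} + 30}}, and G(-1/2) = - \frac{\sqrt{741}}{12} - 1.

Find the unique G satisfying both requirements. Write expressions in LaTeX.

G(t) = \frac{- \sqrt{6} \sqrt{2 t^{4} + 3 t^{2} + 30} - 6}{6}

G'(t) matches the chain-rule pattern g'(h)*h' with inner function h(t) = \frac{t^{4}}{3} + \frac{t^{2}}{2} + 5; substituting u = h(t) collapses the integral.
A general antiderivative is - \sqrt{\frac{t^{4}}{3} + \frac{t^{2}}{2} + 5} + C.
The condition gives C = - \frac{\sqrt{741}}{12} - 1 - (- \frac{\sqrt{741}}{12}) = -1.
So G(t) = \frac{- \sqrt{6} \sqrt{2 t^{4} + 3 t^{2} + 30} - 6}{6}.
Check: d/dt[\frac{- \sqrt{6} \sqrt{2 t^{4} + 3 t^{2} + 30} - 6}{6}] = \frac{- 4 \sqrt{6} t^{3} - 3 \sqrt{6} t}{6 \sqrt{2 t^{4} + 3 t^{2} + 30}} = G'(t).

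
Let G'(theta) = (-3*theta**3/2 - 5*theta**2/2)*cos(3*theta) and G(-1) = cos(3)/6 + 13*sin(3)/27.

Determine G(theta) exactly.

G(theta) = (-27*theta**3*sin(3*theta) - 45*theta**2*sin(3*theta) - 27*theta**2*cos(3*theta) + 18*theta*sin(3*theta) - 30*theta*cos(3*theta) + 10*sin(3*theta) + 6*cos(3*theta))/54

Recover the given G'(theta) by differentiating a candidate G(theta); any mismatch rules it out.
A general antiderivative is -theta**3*sin(3*theta)/2 - 5*theta**2*sin(3*theta)/6 - theta**2*cos(3*theta)/2 + theta*sin(3*theta)/3 - 5*theta*cos(3*theta)/9 + 5*sin(3*theta)/27 + cos(3*theta)/9 + C.
The condition gives C = cos(3)/6 + 13*sin(3)/27 - (cos(3)/6 + 13*sin(3)/27) = 0.
So G(theta) = (-27*theta**3*sin(3*theta) - 45*theta**2*sin(3*theta) - 27*theta**2*cos(3*theta) + 18*theta*sin(3*theta) - 30*theta*cos(3*theta) + 10*sin(3*theta) + 6*cos(3*theta))/54.
Check: d/dtheta[(-27*theta**3*sin(3*theta) - 45*theta**2*sin(3*theta) - 27*theta**2*cos(3*theta) + 18*theta*sin(3*theta) - 30*theta*cos(3*theta) + 10*sin(3*theta) + 6*cos(3*theta))/54] = -3*theta**3*cos(3*theta)/2 - 5*theta**2*cos(3*theta)/2, which equals G'(theta).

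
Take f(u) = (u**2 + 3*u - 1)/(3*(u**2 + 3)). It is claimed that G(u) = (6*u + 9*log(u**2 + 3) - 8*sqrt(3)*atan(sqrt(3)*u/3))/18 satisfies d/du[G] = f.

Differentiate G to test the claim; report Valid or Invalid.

Valid. The derivative of G reproduces f.

d/du[G] = (u**2 + 3*u - 1)/(3*u**2 + 9)
This equals f(u) exactly, so the claim holds.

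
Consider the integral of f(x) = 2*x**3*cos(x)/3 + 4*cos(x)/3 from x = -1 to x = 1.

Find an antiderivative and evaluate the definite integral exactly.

Integrate term by term and add the pieces.
F(x) = 2*x**3*sin(x)/3 + 2*x**2*cos(x) - 4*x*sin(x) + 4*sin(x)/3 - 4*cos(x) is an antiderivative of f.
Check: d/dx[2*x**3*sin(x)/3 + 2*x**2*cos(x) - 4*x*sin(x) + 4*sin(x)/3 - 4*cos(x)] = 2*x**3*cos(x)/3 + 4*cos(x)/3 = f(x).
F(1) = -2*sin(1) - 2*cos(1); F(-1) = -14*sin(1)/3 - 2*cos(1).
Integral = F(1) - F(-1) = 8*sin(1)/3.

Antiderivative: F(x) = 2*x**3*sin(x)/3 + 2*x**2*cos(x) - 4*x*sin(x) + 4*sin(x)/3 - 4*cos(x); value = 8*sin(1)/3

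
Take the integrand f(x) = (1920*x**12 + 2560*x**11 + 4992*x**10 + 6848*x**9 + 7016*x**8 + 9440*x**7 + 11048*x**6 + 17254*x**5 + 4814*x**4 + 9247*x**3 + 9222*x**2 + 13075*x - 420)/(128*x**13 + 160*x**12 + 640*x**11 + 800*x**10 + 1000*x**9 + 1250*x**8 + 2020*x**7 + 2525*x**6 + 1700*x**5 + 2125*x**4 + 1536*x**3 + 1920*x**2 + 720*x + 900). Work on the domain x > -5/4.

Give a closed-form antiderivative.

Whatever form F(x) takes, F'(x) = f(x) is non-negotiable.
Check: d/dx[(x + 5/4)/(2*x**4 + x**2/2 + 3) - log(2*x + 5/2) + 4*log(2*x**4/3 + 3*x**2 + 5/3)] = (1920*x**12 + 2560*x**11 + 4992*x**10 + 6848*x**9 + 7016*x**8 + 9440*x**7 + 11048*x**6 + 17254*x**5 + 4814*x**4 + 9247*x**3 + 9222*x**2 + 13075*x - 420)/(128*x**13 + 160*x**12 + 640*x**11 + 800*x**10 + 1000*x**9 + 1250*x**8 + 2020*x**7 + 2525*x**6 + 1700*x**5 + 2125*x**4 + 1536*x**3 + 1920*x**2 + 720*x + 900) = f(x).

An antiderivative is F(x) = (x + 5/4)/(2*x**4 + x**2/2 + 3) - log(2*x + 5/2) + 4*log(2*x**4/3 + 3*x**2 + 5/3).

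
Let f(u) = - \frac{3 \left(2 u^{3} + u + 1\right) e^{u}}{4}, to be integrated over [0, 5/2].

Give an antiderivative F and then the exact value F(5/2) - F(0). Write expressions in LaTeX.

Recognize the product-rule pattern: f = v'r + vr' with v = - \frac{3 u^{3}}{2} + \frac{9 u^{2}}{2} - \frac{39 u}{4} + 9, r = e^{u}, so integration by parts undoes it.
F(u) = \frac{\left(- 6 u^{3} + 18 u^{2} - 39 u + 36\right) e^{u}}{4} is an antiderivative of f.
Check: d/du[\frac{\left(- 6 u^{3} + 18 u^{2} - 39 u + 36\right) e^{u}}{4}] = - \frac{3 u^{3} e^{u}}{2} - \frac{3 u e^{u}}{4} - \frac{3 e^{u}}{4}, which equals f(u).
F(5/2) = - \frac{171 e^{\frac{5}{2}}}{16}; F(0) = 9.
Integral = F(5/2) - F(0) = - \frac{171 e^{\frac{5}{2}}}{16} - 9.

Antiderivative: F(u) = \frac{\left(- 6 u^{3} + 18 u^{2} - 39 u + 36\right) e^{u}}{4}; value = - \frac{171 e^{\frac{5}{2}}}{16} - 9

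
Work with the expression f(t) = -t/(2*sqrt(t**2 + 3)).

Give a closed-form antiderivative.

f matches the chain-rule pattern g'(h)*h' with inner function h(t) = t**2 + 3; substituting u = h(t) collapses the integral.
Check: d/dt[-sqrt(t**2 + 3)/2] = -t/(2*sqrt(t**2 + 3)) = f(t).

An antiderivative is F(t) = -sqrt(t**2 + 3)/2.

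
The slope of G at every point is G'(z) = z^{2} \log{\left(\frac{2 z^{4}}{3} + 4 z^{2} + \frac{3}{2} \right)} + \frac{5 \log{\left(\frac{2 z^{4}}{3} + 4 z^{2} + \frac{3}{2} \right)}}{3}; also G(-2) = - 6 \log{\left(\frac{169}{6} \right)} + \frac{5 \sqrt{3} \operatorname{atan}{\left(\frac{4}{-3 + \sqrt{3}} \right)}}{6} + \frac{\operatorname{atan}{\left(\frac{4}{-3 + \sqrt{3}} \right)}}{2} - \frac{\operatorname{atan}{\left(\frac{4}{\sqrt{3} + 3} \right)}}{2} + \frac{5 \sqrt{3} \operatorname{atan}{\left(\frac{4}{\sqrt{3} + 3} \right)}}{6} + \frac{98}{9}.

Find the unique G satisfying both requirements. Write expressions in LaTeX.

Integrate term by term and add the pieces.
A general antiderivative is - \frac{4 z^{3}}{9} - \frac{8 z}{3} + \left(\frac{z^{3}}{3} + \frac{5 z}{3}\right) \log{\left(\frac{2 z^{4}}{3} + 4 z^{2} + \frac{3}{2} \right)} - 2 \left(\frac{1}{4} + \frac{5 \sqrt{3}}{12}\right) \operatorname{atan}{\left(\frac{2 z}{-3 + \sqrt{3}} \right)} - 2 \left(- \frac{1}{4} + \frac{5 \sqrt{3}}{12}\right) \operatorname{atan}{\left(\frac{2 z}{\sqrt{3} + 3} \right)} + C.
The condition gives C = - 6 \log{\left(\frac{169}{6} \right)} + \frac{5 \sqrt{3} \operatorname{atan}{\left(\frac{4}{-3 + \sqrt{3}} \right)}}{6} + \frac{\operatorname{atan}{\left(\frac{4}{-3 + \sqrt{3}} \right)}}{2} - \frac{\operatorname{atan}{\left(\frac{4}{\sqrt{3} + 3} \right)}}{2} + \frac{5 \sqrt{3} \operatorname{atan}{\left(\frac{4}{\sqrt{3} + 3} \right)}}{6} + \frac{98}{9} - (- 6 \log{\left(\frac{169}{6} \right)} + \frac{5 \sqrt{3} \operatorname{atan}{\left(\frac{4}{-3 + \sqrt{3}} \right)}}{6} + \frac{\operatorname{atan}{\left(\frac{4}{-3 + \sqrt{3}} \right)}}{2} - \frac{\operatorname{atan}{\left(\frac{4}{\sqrt{3} + 3} \right)}}{2} + \frac{5 \sqrt{3} \operatorname{atan}{\left(\frac{4}{\sqrt{3} + 3} \right)}}{6} + \frac{80}{9}) = 2.
So G(z) = \frac{z^{3} \log{\left(\frac{2 z^{4}}{3} + 4 z^{2} + \frac{3}{2} \right)}}{3} - \frac{4 z^{3}}{9} + \frac{5 z \log{\left(\frac{2 z^{4}}{3} + 4 z^{2} + \frac{3}{2} \right)}}{3} - \frac{8 z}{3} + \frac{\operatorname{atan}{\left(\frac{2 z}{3 - \sqrt{3}} \right)}}{2} + \frac{5 \sqrt{3} \operatorname{atan}{\left(\frac{2 z}{3 - \sqrt{3}} \right)}}{6} - \frac{5 \sqrt{3} \operatorname{atan}{\left(\frac{2 z}{\sqrt{3} + 3} \right)}}{6} + \frac{\operatorname{atan}{\left(\frac{2 z}{\sqrt{3} + 3} \right)}}{2} + 2.
Check: d/dz[\frac{z^{3} \log{\left(\frac{2 z^{4}}{3} + 4 z^{2} + \frac{3}{2} \right)}}{3} - \frac{4 z^{3}}{9} + \frac{5 z \log{\left(\frac{2 z^{4}}{3} + 4 z^{2} + \frac{3}{2} \right)}}{3} - \frac{8 z}{3} + \frac{\operatorname{atan}{\left(\frac{2 z}{3 - \sqrt{3}} \right)}}{2} + \frac{5 \sqrt{3} \operatorname{atan}{\left(\frac{2 z}{3 - \sqrt{3}} \right)}}{6} - \frac{5 \sqrt{3} \operatorname{atan}{\left(\frac{2 z}{\sqrt{3} + 3} \right)}}{6} + \frac{\operatorname{atan}{\left(\frac{2 z}{\sqrt{3} + 3} \right)}}{2} + 2] = z^{2} \log{\left(\frac{2 z^{4}}{3} + 4 z^{2} + \frac{3}{2} \right)} + \frac{5 \log{\left(\frac{2 z^{4}}{3} + 4 z^{2} + \frac{3}{2} \right)}}{3} = G'(z).

G(z) = \frac{z^{3} \log{\left(\frac{2 z^{4}}{3} + 4 z^{2} + \frac{3}{2} \right)}}{3} - \frac{4 z^{3}}{9} + \frac{5 z \log{\left(\frac{2 z^{4}}{3} + 4 z^{2} + \frac{3}{2} \right)}}{3} - \frac{8 z}{3} + \frac{\operatorname{atan}{\left(\frac{2 z}{3 - \sqrt{3}} \right)}}{2} + \frac{5 \sqrt{3} \operatorname{atan}{\left(\frac{2 z}{3 - \sqrt{3}} \right)}}{6} - \frac{5 \sqrt{3} \operatorname{atan}{\left(\frac{2 z}{\sqrt{3} + 3} \right)}}{6} + \frac{\operatorname{atan}{\left(\frac{2 z}{\sqrt{3} + 3} \right)}}{2} + 2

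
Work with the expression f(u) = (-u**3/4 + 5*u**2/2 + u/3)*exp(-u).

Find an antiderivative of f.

An antiderivative is F(u) = (3*u**3 - 21*u**2 - 46*u - 46)*exp(-u)/12.

Recognize the product-rule pattern: f = v'r + vr' with v = u**3/4 - 7*u**2/4 - 23*u/6 - 23/6, r = exp(-u), so integration by parts undoes it.
Check: d/du[(3*u**3 - 21*u**2 - 46*u - 46)*exp(-u)/12] = (-3*u**3 + 30*u**2 + 4*u)*exp(-u)/12, which equals f(u).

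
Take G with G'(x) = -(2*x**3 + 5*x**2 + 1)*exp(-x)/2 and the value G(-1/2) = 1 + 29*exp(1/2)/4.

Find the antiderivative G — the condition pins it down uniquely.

G(x) = (2*x**3 + 11*x**2 + 22*x + 2*exp(x) + 23)*exp(-x)/2

Recognize the product-rule pattern: G'(x) = u'v + uv' with u = x**3 + 11*x**2/2 + 11*x + 23/2, v = exp(-x), so integration by parts undoes it.
A general antiderivative is (2*x**3 + 11*x**2 + 22*x + 23)*exp(-x)/2 + C.
The condition gives C = 1 + 29*exp(1/2)/4 - (29*exp(1/2)/4) = 1.
So G(x) = (2*x**3 + 11*x**2 + 22*x + 2*exp(x) + 23)*exp(-x)/2.
Check: d/dx[(2*x**3 + 11*x**2 + 22*x + 2*exp(x) + 23)*exp(-x)/2] = (-2*x**3 - 5*x**2 - 1)*exp(-x)/2, which equals G'(x).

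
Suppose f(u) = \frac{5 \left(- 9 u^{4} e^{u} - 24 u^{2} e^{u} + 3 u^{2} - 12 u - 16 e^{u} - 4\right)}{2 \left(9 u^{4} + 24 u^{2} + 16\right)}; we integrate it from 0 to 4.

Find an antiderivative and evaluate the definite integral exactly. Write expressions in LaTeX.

Antiderivative: F(u) = \frac{5 \left(- u - \left(3 u^{2} + 4\right) e^{u} + 2\right)}{2 \left(3 u^{2} + 4\right)}; value = \frac{15}{13} - \frac{5 e^{4}}{2}

Whatever form F(u) takes, F'(u) = f(u) is non-negotiable.
F(u) = \frac{5 \left(- u - \left(3 u^{2} + 4\right) e^{u} + 2\right)}{2 \left(3 u^{2} + 4\right)} is an antiderivative of f.
Check: d/du[\frac{5 \left(- u - \left(3 u^{2} + 4\right) e^{u} + 2\right)}{2 \left(3 u^{2} + 4\right)}] = \frac{- 45 u^{4} e^{u} - 120 u^{2} e^{u} + 15 u^{2} - 60 u - 80 e^{u} - 20}{18 u^{4} + 48 u^{2} + 32}, which equals f(u).
F(4) = - \frac{5 e^{4}}{2} - \frac{5}{52}; F(0) = - \frac{5}{4}.
Integral = F(4) - F(0) = \frac{15}{13} - \frac{5 e^{4}}{2}.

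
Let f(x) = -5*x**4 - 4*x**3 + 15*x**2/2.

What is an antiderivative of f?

An antiderivative is F(x) = -(2*x**5 + 2*x**4 - 5*x**3 - 3)/2.

Integrate term by term and add the pieces.
Check: d/dx[-(2*x**5 + 2*x**4 - 5*x**3 - 3)/2] = -5*x**4 - 4*x**3 + 15*x**2/2 = f(x).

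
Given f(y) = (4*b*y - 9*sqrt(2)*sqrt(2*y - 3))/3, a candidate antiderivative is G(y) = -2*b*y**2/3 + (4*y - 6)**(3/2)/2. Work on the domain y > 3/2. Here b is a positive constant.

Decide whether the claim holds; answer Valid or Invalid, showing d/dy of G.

d/dy[G] = -4*b*y/3 + 3*sqrt(2)*sqrt(2*y - 3)
d/dy[G] - f(y) = -8*b*y/3 + 6*sqrt(2)*sqrt(2*y - 3) != 0.

Invalid: d/dy[G] - f = -8*b*y/3 + 6*sqrt(2)*sqrt(2*y - 3), which is not 0.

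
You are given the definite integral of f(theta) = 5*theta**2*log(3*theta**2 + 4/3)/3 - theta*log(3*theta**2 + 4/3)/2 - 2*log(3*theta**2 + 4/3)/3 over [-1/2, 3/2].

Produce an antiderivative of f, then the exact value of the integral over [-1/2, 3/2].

Integrate term by term and add the pieces.
F(theta) = 5*theta**3*log(3*theta**2 + 4/3)/9 - 10*theta**3/27 - theta**2*log(3*theta**2 + 4/3)/4 + theta**2/4 - 2*theta*log(3*theta**2 + 4/3)/3 + 148*theta/81 - log(theta**2 + 4/9)/9 - 296*atan(3*theta/2)/243 is an antiderivative of f.
Check: d/dtheta[5*theta**3*log(3*theta**2 + 4/3)/9 - 10*theta**3/27 - theta**2*log(3*theta**2 + 4/3)/4 + theta**2/4 - 2*theta*log(3*theta**2 + 4/3)/3 + 148*theta/81 - log(theta**2 + 4/9)/9 - 296*atan(3*theta/2)/243] = 5*theta**2*log(3*theta**2 + 4/3)/3 - theta*log(3*theta**2 + 4/3)/2 - 2*log(3*theta**2 + 4/3)/3 = f(theta).
F(3/2) = -296*atan(9/4)/243 - log(97/36)/9 + 5*log(97/12)/16 + 887/432; F(-1/2) = -1043/1296 - log(25/36)/9 + 29*log(25/12)/144 + 296*atan(3/4)/243.
Integral = F(3/2) - F(-1/2) = -296*atan(9/4)/243 - 296*atan(3/4)/243 - 29*log(25/12)/144 - log(97/36)/9 + log(25/36)/9 + 5*log(97/12)/16 + 463/162.

Antiderivative: F(theta) = 5*theta**3*log(3*theta**2 + 4/3)/9 - 10*theta**3/27 - theta**2*log(3*theta**2 + 4/3)/4 + theta**2/4 - 2*theta*log(3*theta**2 + 4/3)/3 + 148*theta/81 - log(theta**2 + 4/9)/9 - 296*atan(3*theta/2)/243; value = -296*atan(9/4)/243 - 296*atan(3/4)/243 - 29*log(25/12)/144 - log(97/36)/9 + log(25/36)/9 + 5*log(97/12)/16 + 463/162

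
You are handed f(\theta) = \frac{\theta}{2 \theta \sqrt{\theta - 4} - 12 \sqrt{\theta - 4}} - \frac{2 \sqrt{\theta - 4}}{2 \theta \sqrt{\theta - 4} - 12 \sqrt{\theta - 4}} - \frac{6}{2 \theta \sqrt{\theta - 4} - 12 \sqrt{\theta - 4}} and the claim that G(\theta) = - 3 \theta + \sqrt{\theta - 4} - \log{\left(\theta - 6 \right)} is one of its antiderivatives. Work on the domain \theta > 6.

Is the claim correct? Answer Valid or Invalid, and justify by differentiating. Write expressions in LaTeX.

Invalid: d/d\theta[G] - f = -3, which is not 0.

d/d\theta[G] = \frac{- 6 \theta \sqrt{\theta - 4} + \theta + 34 \sqrt{\theta - 4} - 6}{2 \theta \sqrt{\theta - 4} - 12 \sqrt{\theta - 4}}
d/d\theta[G] - f(\theta) = -3 != 0.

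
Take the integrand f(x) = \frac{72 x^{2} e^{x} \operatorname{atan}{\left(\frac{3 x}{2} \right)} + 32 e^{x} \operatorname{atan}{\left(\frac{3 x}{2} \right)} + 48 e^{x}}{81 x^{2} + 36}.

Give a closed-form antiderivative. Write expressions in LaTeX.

Recognize the product-rule pattern: f = u'v + uv' with u = \frac{8 \operatorname{atan}{\left(\frac{3 x}{2} \right)}}{9}, v = e^{x}, so integration by parts undoes it.
Check: d/dx[\frac{8 e^{x} \operatorname{atan}{\left(\frac{3 x}{2} \right)}}{9}] = \frac{72 x^{2} e^{x} \operatorname{atan}{\left(\frac{3 x}{2} \right)} + 32 e^{x} \operatorname{atan}{\left(\frac{3 x}{2} \right)} + 48 e^{x}}{81 x^{2} + 36} = f(x).

An antiderivative is F(x) = \frac{8 e^{x} \operatorname{atan}{\left(\frac{3 x}{2} \right)}}{9}.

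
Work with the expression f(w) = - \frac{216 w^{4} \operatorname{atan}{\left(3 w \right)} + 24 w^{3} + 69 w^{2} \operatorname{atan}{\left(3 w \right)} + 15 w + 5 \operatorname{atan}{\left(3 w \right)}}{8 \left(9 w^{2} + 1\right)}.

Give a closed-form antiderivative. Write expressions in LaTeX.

f has the shape u'v + uv' for u = - w^{3} - \frac{5 w}{8} and v = \operatorname{atan}{\left(3 w \right)} — it is the derivative of the product u*v.
Check: d/dw[\frac{w \left(- 8 w^{2} - 5\right) \operatorname{atan}{\left(3 w \right)}}{8}] = \frac{- 216 w^{4} \operatorname{atan}{\left(3 w \right)} - 24 w^{3} - 69 w^{2} \operatorname{atan}{\left(3 w \right)} - 15 w - 5 \operatorname{atan}{\left(3 w \right)}}{72 w^{2} + 8}, which equals f(w).

An antiderivative is F(w) = \frac{w \left(- 8 w^{2} - 5\right) \operatorname{atan}{\left(3 w \right)}}{8}.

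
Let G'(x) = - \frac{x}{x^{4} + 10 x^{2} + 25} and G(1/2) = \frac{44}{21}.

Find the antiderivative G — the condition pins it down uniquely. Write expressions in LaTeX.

G(x) = \frac{4 x^{2} + 21}{2 \left(x^{2} + 5\right)}

G'(x) matches the chain-rule pattern g'(h)*h' with inner function h(x) = 2 x^{2} + 10; substituting u = h(x) collapses the integral.
A general antiderivative is \frac{1}{2 x^{2} + 10} + C.
The condition gives C = \frac{44}{21} - (\frac{2}{21}) = 2.
So G(x) = \frac{4 x^{2} + 21}{2 \left(x^{2} + 5\right)}.
Check: d/dx[\frac{4 x^{2} + 21}{2 \left(x^{2} + 5\right)}] = - \frac{x}{x^{4} + 10 x^{2} + 25} = G'(x).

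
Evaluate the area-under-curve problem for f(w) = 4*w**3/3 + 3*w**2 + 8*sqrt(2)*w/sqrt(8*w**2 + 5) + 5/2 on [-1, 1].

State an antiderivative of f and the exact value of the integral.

Antiderivative: F(w) = w**4/3 + w**3 + 5*w/2 + 2*sqrt(4*w**2 + 5/2); value = 7

Integrate term by term and add the pieces.
F(w) = w**4/3 + w**3 + 5*w/2 + 2*sqrt(4*w**2 + 5/2) is an antiderivative of f.
Check: d/dw[w**4/3 + w**3 + 5*w/2 + 2*sqrt(4*w**2 + 5/2)] = (8*w**3*sqrt(8*w**2 + 5) + 18*w**2*sqrt(8*w**2 + 5) + 48*sqrt(2)*w + 15*sqrt(8*w**2 + 5))/(6*sqrt(8*w**2 + 5)), which equals f(w).
F(1) = 23/6 + sqrt(26); F(-1) = -19/6 + sqrt(26).
Integral = F(1) - F(-1) = 7.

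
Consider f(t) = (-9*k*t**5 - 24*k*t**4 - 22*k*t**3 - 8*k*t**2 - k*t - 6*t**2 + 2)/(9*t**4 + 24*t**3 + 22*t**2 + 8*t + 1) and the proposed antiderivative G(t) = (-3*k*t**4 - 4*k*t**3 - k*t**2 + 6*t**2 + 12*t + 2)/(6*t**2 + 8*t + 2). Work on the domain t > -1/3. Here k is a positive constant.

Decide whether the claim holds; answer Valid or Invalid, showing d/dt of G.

Valid - differentiating G returns exactly f.

d/dt[G] = (-9*k*t**5 - 24*k*t**4 - 22*k*t**3 - 8*k*t**2 - k*t - 6*t**2 + 2)/(9*t**4 + 24*t**3 + 22*t**2 + 8*t + 1)
This equals f(t) exactly, so the claim holds.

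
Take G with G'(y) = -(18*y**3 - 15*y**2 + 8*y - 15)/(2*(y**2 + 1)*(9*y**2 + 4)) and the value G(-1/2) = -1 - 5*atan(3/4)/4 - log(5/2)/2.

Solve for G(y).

Recover the given G'(y) by differentiating a candidate G(y); any mismatch rules it out.
A general antiderivative is -log(2*y**2 + 2)/2 + 5*atan(3*y/2)/4 + C.
The condition gives C = -1 - 5*atan(3/4)/4 - log(5/2)/2 - (-5*atan(3/4)/4 - log(5/2)/2) = -1.
So G(y) = (-2*log(2*y**2 + 2) + 5*atan(3*y/2) - 4)/4.
Check: d/dy[(-2*log(2*y**2 + 2) + 5*atan(3*y/2) - 4)/4] = (-18*y**3 + 15*y**2 - 8*y + 15)/(18*y**4 + 26*y**2 + 8), which equals G'(y).

G(y) = (-2*log(2*y**2 + 2) + 5*atan(3*y/2) - 4)/4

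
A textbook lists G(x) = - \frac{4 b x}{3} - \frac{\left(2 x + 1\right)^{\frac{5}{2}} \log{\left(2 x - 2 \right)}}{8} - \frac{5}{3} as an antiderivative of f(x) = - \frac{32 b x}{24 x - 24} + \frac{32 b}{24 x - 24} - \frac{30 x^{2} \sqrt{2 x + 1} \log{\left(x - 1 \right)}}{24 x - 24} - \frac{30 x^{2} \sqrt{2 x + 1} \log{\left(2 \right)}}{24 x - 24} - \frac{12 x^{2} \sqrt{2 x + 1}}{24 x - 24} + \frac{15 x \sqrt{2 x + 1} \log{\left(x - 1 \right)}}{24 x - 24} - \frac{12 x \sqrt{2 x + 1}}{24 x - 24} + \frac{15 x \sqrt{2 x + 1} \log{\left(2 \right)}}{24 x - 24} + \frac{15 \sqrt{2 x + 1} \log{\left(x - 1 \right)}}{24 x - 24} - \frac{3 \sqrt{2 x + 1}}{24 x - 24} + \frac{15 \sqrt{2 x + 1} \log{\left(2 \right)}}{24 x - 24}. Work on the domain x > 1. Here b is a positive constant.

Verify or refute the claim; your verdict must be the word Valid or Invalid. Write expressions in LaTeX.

d/dx[G] = \frac{- 32 b x + 32 b - 30 x^{2} \sqrt{2 x + 1} \log{\left(x - 1 \right)} - 30 x^{2} \sqrt{2 x + 1} \log{\left(2 \right)} - 12 x^{2} \sqrt{2 x + 1} + 15 x \sqrt{2 x + 1} \log{\left(x - 1 \right)} - 12 x \sqrt{2 x + 1} + 15 x \sqrt{2 x + 1} \log{\left(2 \right)} + 15 \sqrt{2 x + 1} \log{\left(x - 1 \right)} - 3 \sqrt{2 x + 1} + 15 \sqrt{2 x + 1} \log{\left(2 \right)}}{24 x - 24}
This equals f(x) exactly, so the claim holds.

Valid - differentiating G returns exactly f.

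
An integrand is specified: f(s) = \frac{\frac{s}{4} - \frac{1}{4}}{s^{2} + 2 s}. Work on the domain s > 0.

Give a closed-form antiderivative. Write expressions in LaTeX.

The denominator factors as 4 s \left(s + 2\right); partial fractions split f into directly integrable pieces: \frac{3}{8 \left(s + 2\right)} - \frac{1}{8 s}.
Check: d/ds[- \frac{\log{\left(s \right)}}{8} + \frac{3 \log{\left(s + 2 \right)}}{8}] = \frac{s - 1}{4 s^{2} + 8 s}, which equals f(s).

An antiderivative is F(s) = - \frac{\log{\left(s \right)}}{8} + \frac{3 \log{\left(s + 2 \right)}}{8}.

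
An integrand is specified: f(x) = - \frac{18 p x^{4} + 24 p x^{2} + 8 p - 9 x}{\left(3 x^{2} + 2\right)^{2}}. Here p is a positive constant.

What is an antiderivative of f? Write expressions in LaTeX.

An antiderivative is F(x) = - 2 p x - \frac{1}{2 x^{2} + \frac{4}{3}}.

Whatever form F(x) takes, F'(x) = f(x) is non-negotiable.
Check: d/dx[- 2 p x - \frac{1}{2 x^{2} + \frac{4}{3}}] = \frac{- 18 p x^{4} - 24 p x^{2} - 8 p + 9 x}{9 x^{4} + 12 x^{2} + 4}, which equals f(x).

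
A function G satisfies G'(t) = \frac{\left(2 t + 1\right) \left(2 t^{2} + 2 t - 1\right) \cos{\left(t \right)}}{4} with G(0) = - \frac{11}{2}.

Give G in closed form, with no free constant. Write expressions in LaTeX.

Differentiate the proposed G(t) back; it has to land on the given G'(t).
A general antiderivative is t^{3} \sin{\left(t \right)} + \frac{3 t^{2} \sin{\left(t \right)}}{2} + 3 t^{2} \cos{\left(t \right)} - 6 t \sin{\left(t \right)} + 3 t \cos{\left(t \right)} - \frac{13 \sin{\left(t \right)}}{4} - 6 \cos{\left(t \right)} + C.
The condition gives C = - \frac{11}{2} - (-6) = \frac{1}{2}.
So G(t) = \frac{4 t^{3} \sin{\left(t \right)} + 6 t^{2} \sin{\left(t \right)} + 12 t^{2} \cos{\left(t \right)} - 24 t \sin{\left(t \right)} + 12 t \cos{\left(t \right)} - 13 \sin{\left(t \right)} - 24 \cos{\left(t \right)} + 2}{4}.
Check: d/dt[\frac{4 t^{3} \sin{\left(t \right)} + 6 t^{2} \sin{\left(t \right)} + 12 t^{2} \cos{\left(t \right)} - 24 t \sin{\left(t \right)} + 12 t \cos{\left(t \right)} - 13 \sin{\left(t \right)} - 24 \cos{\left(t \right)} + 2}{4}] = t^{3} \cos{\left(t \right)} + \frac{3 t^{2} \cos{\left(t \right)}}{2} - \frac{\cos{\left(t \right)}}{4}, which equals G'(t).

G(t) = \frac{4 t^{3} \sin{\left(t \right)} + 6 t^{2} \sin{\left(t \right)} + 12 t^{2} \cos{\left(t \right)} - 24 t \sin{\left(t \right)} + 12 t \cos{\left(t \right)} - 13 \sin{\left(t \right)} - 24 \cos{\left(t \right)} + 2}{4}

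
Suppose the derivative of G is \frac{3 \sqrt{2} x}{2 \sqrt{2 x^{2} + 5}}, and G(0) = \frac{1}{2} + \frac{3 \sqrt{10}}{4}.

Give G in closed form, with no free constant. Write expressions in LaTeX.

G(x) = \frac{3 \sqrt{x^{2} + \frac{5}{2}}}{2} + \frac{1}{2}

G'(x) matches the chain-rule pattern g'(h)*h' with inner function h(x) = x^{2} + \frac{5}{2}; substituting u = h(x) collapses the integral.
A general antiderivative is \frac{3 \sqrt{x^{2} + \frac{5}{2}}}{2} + C.
The condition gives C = \frac{1}{2} + \frac{3 \sqrt{10}}{4} - (\frac{3 \sqrt{10}}{4}) = \frac{1}{2}.
So G(x) = \frac{3 \sqrt{x^{2} + \frac{5}{2}}}{2} + \frac{1}{2}.
Check: d/dx[\frac{3 \sqrt{x^{2} + \frac{5}{2}}}{2} + \frac{1}{2}] = \frac{3 \sqrt{2} x}{2 \sqrt{2 x^{2} + 5}} = G'(x).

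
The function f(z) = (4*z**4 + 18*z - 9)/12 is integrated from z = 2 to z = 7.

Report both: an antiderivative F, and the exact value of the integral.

Differentiate the proposed F(z) back; it has to land on f(z) exactly.
F(z) = z*(4*z**4 + 45*z - 45)/60 is an antiderivative of f.
Check: d/dz[z*(4*z**4 + 45*z - 45)/60] = z**4/3 + 3*z/2 - 3/4, which equals f(z).
F(7) = 34559/30; F(2) = 109/30.
Integral = F(7) - F(2) = 3445/3.

Antiderivative: F(z) = z*(4*z**4 + 45*z - 45)/60; value = 3445/3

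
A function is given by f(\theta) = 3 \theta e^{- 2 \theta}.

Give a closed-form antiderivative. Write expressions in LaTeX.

f has the shape u'v + uv' for u = - \frac{3 \theta}{2} - \frac{3}{4} and v = e^{- 2 \theta} — it is the derivative of the product u*v.
Check: d/d\theta[- \frac{3 \left(2 \theta + 1\right) e^{- 2 \theta}}{4}] = 3 \theta e^{- 2 \theta} = f(\theta).

An antiderivative is F(\theta) = - \frac{3 \left(2 \theta + 1\right) e^{- 2 \theta}}{4}.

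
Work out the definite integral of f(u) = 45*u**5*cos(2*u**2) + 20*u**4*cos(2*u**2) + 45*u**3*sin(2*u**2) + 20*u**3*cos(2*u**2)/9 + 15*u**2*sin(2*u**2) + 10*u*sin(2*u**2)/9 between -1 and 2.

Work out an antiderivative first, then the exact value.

Recognize the product-rule pattern: f = v'r + vr' with v = 5*(3*u**2/2 + u/3)**2, r = sin(2*u**2), so integration by parts undoes it.
F(u) = 45*u**4*sin(2*u**2)/4 + 5*u**3*sin(2*u**2) + 5*u**2*sin(2*u**2)/9 is an antiderivative of f.
Check: d/du[45*u**4*sin(2*u**2)/4 + 5*u**3*sin(2*u**2) + 5*u**2*sin(2*u**2)/9] = 45*u**5*cos(2*u**2) + 20*u**4*cos(2*u**2) + 45*u**3*sin(2*u**2) + 20*u**3*cos(2*u**2)/9 + 15*u**2*sin(2*u**2) + 10*u*sin(2*u**2)/9 = f(u).
F(2) = 2000*sin(8)/9; F(-1) = 245*sin(2)/36.
Integral = F(2) - F(-1) = -245*sin(2)/36 + 2000*sin(8)/9.

Antiderivative: F(u) = 45*u**4*sin(2*u**2)/4 + 5*u**3*sin(2*u**2) + 5*u**2*sin(2*u**2)/9; value = -245*sin(2)/36 + 2000*sin(8)/9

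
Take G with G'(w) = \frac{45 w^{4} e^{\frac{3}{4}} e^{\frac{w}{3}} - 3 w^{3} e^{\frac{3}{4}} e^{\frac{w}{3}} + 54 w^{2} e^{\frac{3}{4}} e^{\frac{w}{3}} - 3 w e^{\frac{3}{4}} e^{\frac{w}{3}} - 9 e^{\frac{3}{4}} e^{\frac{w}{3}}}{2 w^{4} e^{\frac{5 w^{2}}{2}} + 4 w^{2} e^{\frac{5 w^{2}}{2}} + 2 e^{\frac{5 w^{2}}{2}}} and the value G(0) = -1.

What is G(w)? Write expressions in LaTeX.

G(w) = - \frac{9 w e^{\frac{3}{4}} e^{\frac{w}{3}}}{2 w^{2} e^{\frac{5 w^{2}}{2}} + 2 e^{\frac{5 w^{2}}{2}}} - 1

For G(w) to be correct, d/dw[G] must agree with the stated G'(w) identically.
A general antiderivative is - \frac{9 w e^{- \frac{5 w^{2}}{2} + \frac{w}{3} + \frac{3}{4}}}{2 w^{2} + 2} + C.
The condition gives C = -1 - (0) = -1.
So G(w) = - \frac{9 w e^{\frac{3}{4}} e^{\frac{w}{3}}}{2 w^{2} e^{\frac{5 w^{2}}{2}} + 2 e^{\frac{5 w^{2}}{2}}} - 1.
Check: d/dw[- \frac{9 w e^{\frac{3}{4}} e^{\frac{w}{3}}}{2 w^{2} e^{\frac{5 w^{2}}{2}} + 2 e^{\frac{5 w^{2}}{2}}} - 1] = \frac{45 w^{4} e^{\frac{3}{4}} e^{\frac{w}{3}} - 3 w^{3} e^{\frac{3}{4}} e^{\frac{w}{3}} + 54 w^{2} e^{\frac{3}{4}} e^{\frac{w}{3}} - 3 w e^{\frac{3}{4}} e^{\frac{w}{3}} - 9 e^{\frac{3}{4}} e^{\frac{w}{3}}}{2 w^{4} e^{\frac{5 w^{2}}{2}} + 4 w^{2} e^{\frac{5 w^{2}}{2}} + 2 e^{\frac{5 w^{2}}{2}}} = G'(w).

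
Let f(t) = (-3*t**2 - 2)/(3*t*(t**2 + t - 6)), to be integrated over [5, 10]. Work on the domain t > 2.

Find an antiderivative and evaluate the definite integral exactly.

Factor the denominator (3*t*(t - 2)*(t + 3)) and decompose: f = -29/(45*(t + 3)) - 7/(15*(t - 2)) + 1/(9*t); each piece integrates to a log, atan, or power term.
F(t) = log(t)/9 - 7*log(t - 2)/15 - 29*log(t + 3)/45 is an antiderivative of f.
Check: d/dt[log(t)/9 - 7*log(t - 2)/15 - 29*log(t + 3)/45] = (-3*t**2 - 2)/(3*t**3 + 3*t**2 - 18*t), which equals f(t).
F(10) = -29*log(13)/45 - 7*log(8)/15 + log(10)/9; F(5) = -29*log(8)/45 - 7*log(3)/15 + log(5)/9.
Integral = F(10) - F(5) = -29*log(13)/45 - log(5)/9 + log(10)/9 + 8*log(8)/45 + 7*log(3)/15.

Antiderivative: F(t) = log(t)/9 - 7*log(t - 2)/15 - 29*log(t + 3)/45; value = -29*log(13)/45 - log(5)/9 + log(10)/9 + 8*log(8)/45 + 7*log(3)/15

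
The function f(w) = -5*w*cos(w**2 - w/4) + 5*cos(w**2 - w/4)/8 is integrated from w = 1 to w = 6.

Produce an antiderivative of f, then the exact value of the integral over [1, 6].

The substitution u = w**2 - w/4 works: f is exactly (dF/du)*(du/dw) for that inner function.
F(w) = -5*sin(w**2 - w/4)/2 is an antiderivative of f.
Check: d/dw[-5*sin(w**2 - w/4)/2] = -5*w*cos(w**2 - w/4) + 5*cos(w**2 - w/4)/8 = f(w).
F(6) = -5*sin(69/2)/2; F(1) = -5*sin(3/4)/2.
Integral = F(6) - F(1) = -5*sin(69/2)/2 + 5*sin(3/4)/2.

Antiderivative: F(w) = -5*sin(w**2 - w/4)/2; value = -5*sin(69/2)/2 + 5*sin(3/4)/2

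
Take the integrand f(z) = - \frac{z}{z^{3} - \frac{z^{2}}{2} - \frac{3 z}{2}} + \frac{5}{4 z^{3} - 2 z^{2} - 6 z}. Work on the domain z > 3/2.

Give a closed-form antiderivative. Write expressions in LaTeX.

An antiderivative is F(z) = - \frac{5 \log{\left(z \right)}}{6} - \frac{\log{\left(z - \frac{3}{2} \right)}}{15} + \frac{9 \log{\left(z + 1 \right)}}{10}.

Factor the denominator (2 z \left(z + 1\right) \left(2 z - 3\right)) and decompose: f = - \frac{2}{15 \left(2 z - 3\right)} + \frac{9}{10 \left(z + 1\right)} - \frac{5}{6 z}; each piece integrates to a log, atan, or power term.
Check: d/dz[- \frac{5 \log{\left(z \right)}}{6} - \frac{\log{\left(z - \frac{3}{2} \right)}}{15} + \frac{9 \log{\left(z + 1 \right)}}{10}] = \frac{5 - 4 z}{4 z^{3} - 2 z^{2} - 6 z}, which equals f(z).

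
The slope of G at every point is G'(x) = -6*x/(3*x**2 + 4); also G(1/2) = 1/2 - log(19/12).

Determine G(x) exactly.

G(x) = 1/2 - log(x**2 + 4/3)

G'(x) matches the chain-rule pattern g'(h)*h' with inner function h(x) = x**2 + 4/3; substituting u = h(x) collapses the integral.
A general antiderivative is -log(x**2 + 4/3) + C.
The condition gives C = 1/2 - log(19/12) - (-log(19/12)) = 1/2.
So G(x) = 1/2 - log(x**2 + 4/3).
Check: d/dx[1/2 - log(x**2 + 4/3)] = -6*x/(3*x**2 + 4) = G'(x).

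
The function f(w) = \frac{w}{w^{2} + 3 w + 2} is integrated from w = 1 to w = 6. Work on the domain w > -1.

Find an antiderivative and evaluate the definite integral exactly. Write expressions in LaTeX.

The denominator factors as \left(w + 1\right) \left(w + 2\right); partial fractions split f into directly integrable pieces: \frac{2}{w + 2} - \frac{1}{w + 1}.
F(w) = - \log{\left(w + 1 \right)} + 2 \log{\left(w + 2 \right)} is an antiderivative of f.
Check: d/dw[- \log{\left(w + 1 \right)} + 2 \log{\left(w + 2 \right)}] = \frac{w}{w^{2} + 3 w + 2} = f(w).
F(6) = - \log{\left(7 \right)} + 2 \log{\left(8 \right)}; F(1) = - \log{\left(2 \right)} + 2 \log{\left(3 \right)}.
Integral = F(6) - F(1) = - 2 \log{\left(3 \right)} - \log{\left(7 \right)} + \log{\left(2 \right)} + 2 \log{\left(8 \right)}.

Antiderivative: F(w) = - \log{\left(w + 1 \right)} + 2 \log{\left(w + 2 \right)}; value = - 2 \log{\left(3 \right)} - \log{\left(7 \right)} + \log{\left(2 \right)} + 2 \log{\left(8 \right)}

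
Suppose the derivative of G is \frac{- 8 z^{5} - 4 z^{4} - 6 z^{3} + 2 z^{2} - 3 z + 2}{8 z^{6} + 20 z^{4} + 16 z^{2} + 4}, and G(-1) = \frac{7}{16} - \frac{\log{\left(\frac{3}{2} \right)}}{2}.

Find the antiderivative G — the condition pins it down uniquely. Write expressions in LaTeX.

G(z) = \frac{z}{2 z^{2} + 2} - \frac{\log{\left(z^{2} + \frac{1}{2} \right)}}{2} + 1 - \frac{5}{8 z^{2} + 8}

A candidate passes only if d/dz[G] lands on the given G'(z) exactly.
A general antiderivative is \frac{z - \frac{5}{4}}{2 z^{2} + 2} - \frac{\log{\left(z^{2} + \frac{1}{2} \right)}}{2} + C.
The condition gives C = \frac{7}{16} - \frac{\log{\left(\frac{3}{2} \right)}}{2} - (- \frac{9}{16} - \frac{\log{\left(\frac{3}{2} \right)}}{2}) = 1.
So G(z) = \frac{z}{2 z^{2} + 2} - \frac{\log{\left(z^{2} + \frac{1}{2} \right)}}{2} + 1 - \frac{5}{8 z^{2} + 8}.
Check: d/dz[\frac{z}{2 z^{2} + 2} - \frac{\log{\left(z^{2} + \frac{1}{2} \right)}}{2} + 1 - \frac{5}{8 z^{2} + 8}] = \frac{- 8 z^{5} - 4 z^{4} - 6 z^{3} + 2 z^{2} - 3 z + 2}{8 z^{6} + 20 z^{4} + 16 z^{2} + 4} = G'(z).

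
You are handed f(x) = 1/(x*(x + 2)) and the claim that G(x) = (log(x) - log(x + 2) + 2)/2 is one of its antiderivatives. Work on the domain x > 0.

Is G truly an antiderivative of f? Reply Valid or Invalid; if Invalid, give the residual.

d/dx[G] = 1/(x**2 + 2*x)
This equals f(x) exactly, so the claim holds.

Valid - differentiating G returns exactly f.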